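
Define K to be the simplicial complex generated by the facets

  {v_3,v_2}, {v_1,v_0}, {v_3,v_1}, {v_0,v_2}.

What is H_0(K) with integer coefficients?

Take the total order v_0 < v_1 < v_2 < v_3 on the vertex set. Then K (dimension 1) consists of the simplices:

  0-simplices (4): [v_0], [v_1], [v_2], [v_3]
  1-simplices (4): [v_0,v_1], [v_0,v_2], [v_1,v_3], [v_2,v_3]

Hence C_0 ≅ Z^4, C_1 ≅ Z^4.

∂_1: C_1 → C_0 is given by ∂[p,q] = [q] − [p].
The 4×4 boundary matrix has rank 3 and Smith normal form diag(1,1,1).

Now H_k = ker ∂_k / im ∂_{k+1}, so:

  H_0: rank C_0 − rank ∂_1 = 4 − 3 = 1, and the invariant factors of ∂_1 are all 1, so H_0 ≅ Z.

(K is a triangulation of the circle S^1.)

H_0 ≅ Z.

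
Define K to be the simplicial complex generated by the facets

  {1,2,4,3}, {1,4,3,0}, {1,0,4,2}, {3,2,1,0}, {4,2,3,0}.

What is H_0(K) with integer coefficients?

H_0 ≅ Z.

Fix the vertex order 0 < 1 < 2 < 3 < 4 and write every simplex with vertices in increasing order. Then dim K = 3 and the simplices of K are:

  0-simplices (5): [0], [1], [2], [3], [4]
  1-simplices (10): [0,1], [0,2], [0,3], [0,4], [1,2], [1,3], [1,4], [2,3], [2,4], [3,4]
  2-simplices (10): [0,1,2], [0,1,3], [0,1,4], [0,2,3], [0,2,4], [0,3,4], [1,2,3], [1,2,4], [1,3,4], [2,3,4]
  3-simplices (5): [0,1,2,3], [0,1,2,4], [0,1,3,4], [0,2,3,4], [1,2,3,4]

Hence C_0 ≅ Z^5, C_1 ≅ Z^10, C_2 ≅ Z^10, C_3 ≅ Z^5.

∂_1: C_1 → C_0 sends each edge [p,q] (with p < q) to q − p.
The 5×10 boundary matrix has rank 4 and Smith normal form diag(1,1,1,1).

∂_2: C_2 → C_1 sends each 2-simplex [p,q,r] to [q,r] − [p,r] + [p,q]. For instance
  ∂[0,2,3] = [2,3] − [0,3] + [0,2],
  ∂[0,3,4] = [3,4] − [0,4] + [0,3].
The 10×10 boundary matrix has rank 6 and Smith normal form diag(1,1,1,1,1,1).

Boundary ∂_3: C_3 → C_2 sends each 3-simplex σ to the alternating sum Σ_i (−1)^i (σ with its i-th vertex removed). For instance
  ∂[1,2,3,4] = [2,3,4] − [1,3,4] + [1,2,4] − [1,2,3],
  ∂[0,1,2,3] = [1,2,3] − [0,2,3] + [0,1,3] − [0,1,2].
The resulting 10×5 matrix has rank 4, and its Smith normal form has invariant factors (1,1,1,1).

Now H_k = ker ∂_k / im ∂_{k+1}, so:

  H_0: rank C_0 − rank ∂_1 = 5 − 4 = 1, and the invariant factors of ∂_1 are all 1, so H_0 = Z.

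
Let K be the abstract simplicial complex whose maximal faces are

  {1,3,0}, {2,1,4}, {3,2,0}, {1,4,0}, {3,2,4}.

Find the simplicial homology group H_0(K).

Take the total order 0 < 1 < 2 < 3 < 4 on the vertex set. Then K (dimension 2) consists of the simplices:

  0-simplices (5): [0], [1], [2], [3], [4]
  1-simplices (10): [0,1], [0,2], [0,3], [0,4], [1,2], [1,3], [1,4], [2,3], [2,4], [3,4]
  2-simplices (5): [0,1,3], [0,1,4], [0,2,3], [1,2,4], [2,3,4]

so the chain groups are C_0 ≅ Z^5, C_1 ≅ Z^10, C_2 ≅ Z^5.

The boundary map ∂_1: C_1 → C_0 sends each edge [p,q] (with p < q) to q − p. For instance
  ∂[0,3] = [3] − [0].
As a 5×10 matrix over Z this has rank 4, with invariant factors (1,1,1,1).

∂_2: C_2 → C_1 maps a triangle to the signed sum of its edges. For instance
  ∂[1,2,4] = [2,4] − [1,4] + [1,2],
  ∂[2,3,4] = [3,4] − [2,4] + [2,3].
The resulting 10×5 matrix has rank 5, and its Smith normal form has invariant factors (1,1,1,1,1).

From H_k ≅ ker(∂_k) / im(∂_{k+1}) we obtain:

  H_0: rank C_0 − rank ∂_1 = 5 − 4 = 1, and the invariant factors of ∂_1 are all 1, so H_0 = Z.

H_0 = Z.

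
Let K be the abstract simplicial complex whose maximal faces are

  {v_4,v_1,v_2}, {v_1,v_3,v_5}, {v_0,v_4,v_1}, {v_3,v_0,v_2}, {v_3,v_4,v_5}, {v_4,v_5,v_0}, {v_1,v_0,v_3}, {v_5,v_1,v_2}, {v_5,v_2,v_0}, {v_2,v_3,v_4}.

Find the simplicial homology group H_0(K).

Order the vertices as v_0 < v_1 < v_2 < v_3 < v_4 < v_5. Listing each simplex with vertices in this order, K has dimension 2 with simplices:

  0-simplices (6): [v_0], [v_1], [v_2], [v_3], [v_4], [v_5]
  1-simplices (15): (15 of them)
  2-simplices (10): [v_0,v_1,v_3], [v_0,v_1,v_4], [v_0,v_2,v_3], [v_0,v_2,v_5], [v_0,v_4,v_5], [v_1,v_2,v_4], [v_1,v_2,v_5], [v_1,v_3,v_5], [v_2,v_3,v_4], [v_3,v_4,v_5]

giving chain groups C_0 ≅ Z^6, C_1 ≅ Z^15, C_2 ≅ Z^10.

The boundary map ∂_1: C_1 → C_0 sends each edge [p,q] (with p < q) to q − p. For instance
  ∂[v_3,v_4] = [v_4] − [v_3].
The 6×15 boundary matrix has rank 5 and Smith normal form diag(1,1,1,1,1).

∂_2: C_2 → C_1 acts by ∂[p,q,r] = [q,r] − [p,r] + [p,q]. For instance
  ∂[v_0,v_2,v_3] = [v_2,v_3] − [v_0,v_3] + [v_0,v_2],
  ∂[v_0,v_2,v_5] = [v_2,v_5] − [v_0,v_5] + [v_0,v_2].
The resulting 15×10 matrix has rank 10, and its Smith normal form has invariant factors (1,1,1,1,1,1,1,1,1,2).

From H_k ≅ ker(∂_k) / im(∂_{k+1}) we obtain:

  H_0: rank C_0 − rank ∂_1 = 6 − 5 = 1, and the invariant factors of ∂_1 are all 1, so H_0 = Z.

(K is a triangulation of the real projective plane RP^2.)

H_0 ≅ Z.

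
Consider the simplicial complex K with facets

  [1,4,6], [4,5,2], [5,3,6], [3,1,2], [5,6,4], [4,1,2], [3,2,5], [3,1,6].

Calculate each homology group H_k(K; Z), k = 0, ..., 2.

H_0 = Z,  H_1 = 0,  H_2 = Z.

Fix the vertex order 1 < 2 < 3 < 4 < 5 < 6 and write every simplex with vertices in increasing order. Then dim K = 2 and the simplices of K are:

  0-simplices (6): [1], [2], [3], [4], [5], [6]
  1-simplices (12): [1,2], [1,3], [1,4], [1,6], [2,3], [2,4], [2,5], [3,5], [3,6], [4,5], [4,6], [5,6]
  2-simplices (8): [1,2,3], [1,2,4], [1,3,6], [1,4,6], [2,3,5], [2,4,5], [3,5,6], [4,5,6]

giving chain groups C_0 ≅ Z^6, C_1 ≅ Z^12, C_2 ≅ Z^8.

∂_1: C_1 → C_0 sends each edge [p,q] (with p < q) to q − p. For instance
  ∂[2,3] = [3] − [2].
This gives a 6×12 integer matrix of rank 5; reducing to Smith normal form yields diagonal entries (1,1,1,1,1).

The boundary map ∂_2: C_2 → C_1 sends each 2-simplex [p,q,r] to [q,r] − [p,r] + [p,q]. For instance
  ∂[1,2,4] = [2,4] − [1,4] + [1,2],
  ∂[1,4,6] = [4,6] − [1,6] + [1,4].
This gives a 12×8 integer matrix of rank 7; reducing to Smith normal form yields diagonal entries (1,1,1,1,1,1,1).

From H_k ≅ ker(∂_k) / im(∂_{k+1}) we obtain:

  H_0: rank C_0 − rank ∂_1 = 6 − 5 = 1, and the invariant factors of ∂_1 are all 1, so H_0 ≅ Z.
  H_1: rank ker ∂_1 − rank ∂_2 = (12 − 5) − 7 = 0, and the invariant factors of ∂_2 are all 1, so H_1 ≅ 0.
  H_2: rank ker ∂_2 − rank ∂_3 = (8 − 7) − 0 = 1, and there is no ∂_3, so H_2 ≅ Z.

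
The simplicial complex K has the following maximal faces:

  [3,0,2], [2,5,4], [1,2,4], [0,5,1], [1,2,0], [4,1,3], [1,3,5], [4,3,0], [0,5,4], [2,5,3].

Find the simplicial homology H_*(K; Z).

Take the total order 0 < 1 < 2 < 3 < 4 < 5 on the vertex set. Then K (dimension 2) consists of the simplices:

  0-simplices (6): [0], [1], [2], [3], [4], [5]
  1-simplices (15): [0,1], [0,2], [0,3], [0,4], [0,5], [1,2], [1,3], [1,4], [1,5], [2,3], [2,4], [2,5], [3,4], [3,5], [4,5]
  2-simplices (10): [0,1,2], [0,1,5], [0,2,3], [0,3,4], [0,4,5], [1,2,4], [1,3,4], [1,3,5], [2,3,5], [2,4,5]

giving chain groups C_0 ≅ Z^6, C_1 ≅ Z^15, C_2 ≅ Z^10.

Boundary ∂_1: C_1 → C_0 sends each edge [p,q] (with p < q) to q − p.
This gives a 6×15 integer matrix of rank 5; reducing to Smith normal form yields diagonal entries (1,1,1,1,1).

Boundary ∂_2: C_2 → C_1 acts by ∂[p,q,r] = [q,r] − [p,r] + [p,q]. For instance
  ∂[0,2,3] = [2,3] − [0,3] + [0,2],
  ∂[2,3,5] = [3,5] − [2,5] + [2,3].
The 15×10 boundary matrix has rank 10 and Smith normal form diag(1,1,1,1,1,1,1,1,1,2).

Computing H_k = (kernel of ∂_k) / (image of ∂_{k+1}):

  H_0: rank C_0 − rank ∂_1 = 6 − 5 = 1, and the invariant factors of ∂_1 are all 1, so H_0 ≅ Z.
  H_1: rank ker ∂_1 − rank ∂_2 = (15 − 5) − 10 = 0, and ∂_2 has invariant factor 2 > 1, so H_1 ≅ Z/2.
  H_2: rank ker ∂_2 − rank ∂_3 = (10 − 10) − 0 = 0, and there is no ∂_3, so H_2 ≅ 0.

As a check, the Euler characteristic is 6 − 15 + 10 = 1, which agrees with 1 − 0 + 0 = 1.

H_0 ≅ Z,  H_1 ≅ Z/2,  H_2 = 0.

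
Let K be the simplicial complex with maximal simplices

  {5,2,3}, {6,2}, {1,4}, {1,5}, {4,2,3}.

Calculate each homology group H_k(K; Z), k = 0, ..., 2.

H_0 = Z,  H_1 = Z,  H_2 = 0.

K has 6 vertices, 8 edges, 2 triangles.
rank ∂_0 = 0, rank ∂_1 = 5 ⇒ b_0 = 6 − 0 − 5 = 1; all invariant factors of ∂_1 are 1 so no torsion. So H_0 = Z.
rank ∂_1 = 5, rank ∂_2 = 2 ⇒ b_1 = 8 − 5 − 2 = 1; all invariant factors of ∂_2 are 1 so no torsion. So H_1 = Z.
rank ∂_2 = 2, rank ∂_3 = 0 ⇒ b_2 = 2 − 2 − 0 = 0. So H_2 = 0.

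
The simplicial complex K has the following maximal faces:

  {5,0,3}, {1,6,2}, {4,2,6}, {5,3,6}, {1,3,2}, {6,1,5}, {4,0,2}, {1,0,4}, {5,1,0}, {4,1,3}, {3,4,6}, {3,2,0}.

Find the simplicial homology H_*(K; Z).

Order the vertices as 0 < 1 < 2 < 3 < 4 < 5 < 6. Listing each simplex with vertices in this order, K has dimension 2 with simplices:

  0-simplices (7): [0], [1], [2], [3], [4], [5], [6]
  1-simplices (18): [0,1], [0,2], [0,3], [0,4], [0,5], [1,2], [1,3], [1,4], [1,5], [1,6], [2,3], [2,4], [2,6], [3,4], [3,5], [3,6], [4,6], [5,6]
  2-simplices (12): [0,1,4], [0,1,5], [0,2,3], [0,2,4], [0,3,5], [1,2,3], [1,2,6], [1,3,4], [1,5,6], [2,4,6], [3,4,6], [3,5,6]

so the chain groups are C_0 ≅ Z^7, C_1 ≅ Z^18, C_2 ≅ Z^12.

Boundary ∂_1: C_1 → C_0 is given by ∂[p,q] = [q] − [p]. For instance
  ∂[2,6] = [6] − [2].
This gives a 7×18 integer matrix of rank 6; reducing to Smith normal form yields diagonal entries (1,1,1,1,1,1).

The boundary map ∂_2: C_2 → C_1 maps a triangle to the signed sum of its edges. For instance
  ∂[0,2,3] = [2,3] − [0,3] + [0,2],
  ∂[0,1,4] = [1,4] − [0,4] + [0,1].
This gives a 18×12 integer matrix of rank 12; reducing to Smith normal form yields diagonal entries (1,1,1,1,1,1,1,1,1,1,1,2).

Now H_k = ker ∂_k / im ∂_{k+1}, so:

  H_0: rank C_0 − rank ∂_1 = 7 − 6 = 1, and the invariant factors of ∂_1 are all 1, so H_0 = Z.
  H_1: rank ker ∂_1 − rank ∂_2 = (18 − 6) − 12 = 0, and ∂_2 has invariant factor 2 > 1, so H_1 = Z/2.
  H_2: rank ker ∂_2 − rank ∂_3 = (12 − 12) − 0 = 0, and there is no ∂_3, so H_2 = 0.

As a check, the Euler characteristic is 7 − 18 + 12 = 1, which agrees with 1 − 0 + 0 = 1.

H_0 ≅ Z,  H_1 ≅ Z/2,  H_2 = 0.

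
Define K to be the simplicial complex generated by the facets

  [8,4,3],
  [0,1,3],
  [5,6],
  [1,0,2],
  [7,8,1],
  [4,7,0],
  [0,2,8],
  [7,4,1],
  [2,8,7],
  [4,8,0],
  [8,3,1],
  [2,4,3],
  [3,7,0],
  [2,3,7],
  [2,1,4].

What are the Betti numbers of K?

b_0 = 2, b_1 = 2, b_2 = 1.

Fix the vertex order 0 < 1 < 2 < 3 < 4 < 5 < 6 < 7 < 8 and write every simplex with vertices in increasing order. Then dim K = 2 and the simplices of K are:

  0-simplices (9): [0], [1], [2], [3], [4], [5], [6], [7], [8]
  1-simplices (22): [0,1], [0,2], [0,3], [0,4], [0,7], [0,8], [1,2], [1,3], [1,4], [1,7], [1,8], [2,3], [2,4], [2,7], [2,8], [3,4], [3,7], [3,8], [4,7], [4,8], [5,6], [7,8]
  2-simplices (14): [0,1,2], [0,1,3], [0,2,8], [0,3,7], [0,4,7], [0,4,8], [1,2,4], [1,3,8], [1,4,7], [1,7,8], [2,3,4], [2,3,7], [2,7,8], [3,4,8]

so the chain groups are C_0 ≅ Z^9, C_1 ≅ Z^22, C_2 ≅ Z^14.

∂_1: C_1 → C_0 sends each edge [p,q] (with p < q) to q − p.
The resulting 9×22 matrix has rank 7, and its Smith normal form has invariant factors (1,1,1,1,1,1,1).

The boundary map ∂_2: C_2 → C_1 sends each 2-simplex [p,q,r] to [q,r] − [p,r] + [p,q]. For instance
  ∂[2,7,8] = [7,8] − [2,8] + [2,7],
  ∂[0,1,2] = [1,2] − [0,2] + [0,1].
This gives a 22×14 integer matrix of rank 13; reducing to Smith normal form yields diagonal entries (1,1,1,1,1,1,1,1,1,1,1,1,1).

Now H_k = ker ∂_k / im ∂_{k+1}, so:

  H_0: rank C_0 − rank ∂_1 = 9 − 7 = 2, and the invariant factors of ∂_1 are all 1, so H_0 = Z^2.
  H_1: rank ker ∂_1 − rank ∂_2 = (22 − 7) − 13 = 2, and the invariant factors of ∂_2 are all 1, so H_1 = Z^2.
  H_2: rank ker ∂_2 − rank ∂_3 = (14 − 13) − 0 = 1, and there is no ∂_3, so H_2 = Z.

Hence the Betti numbers are b_0 = 2, b_1 = 2, b_2 = 1.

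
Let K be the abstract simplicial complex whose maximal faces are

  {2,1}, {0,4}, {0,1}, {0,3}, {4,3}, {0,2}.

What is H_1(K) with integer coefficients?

H_1 = Z^2.

Take the total order 0 < 1 < 2 < 3 < 4 on the vertex set. Then K (dimension 1) consists of the simplices:

  0-simplices (5): [0], [1], [2], [3], [4]
  1-simplices (6): [0,1], [0,2], [0,3], [0,4], [1,2], [3,4]

Hence C_0 ≅ Z^5, C_1 ≅ Z^6.

∂_1: C_1 → C_0 is given by ∂[p,q] = [q] − [p]. For instance
  ∂[0,4] = [4] − [0].
This gives a 5×6 integer matrix of rank 4; reducing to Smith normal form yields diagonal entries (1,1,1,1).

Now H_k = ker ∂_k / im ∂_{k+1}, so:

  H_1: rank ker ∂_1 − rank ∂_2 = (6 − 4) − 0 = 2, and there is no ∂_2, so H_1 = Z^2.

(K is a triangulation of a wedge of 2 circles.)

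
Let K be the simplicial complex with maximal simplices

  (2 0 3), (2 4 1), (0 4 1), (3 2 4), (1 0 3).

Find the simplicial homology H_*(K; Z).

Take the total order 0 < 1 < 2 < 3 < 4 on the vertex set. Then K (dimension 2) consists of the simplices:

  0-simplices (5): [0], [1], [2], [3], [4]
  1-simplices (10): [0,1], [0,2], [0,3], [0,4], [1,2], [1,3], [1,4], [2,3], [2,4], [3,4]
  2-simplices (5): [0,1,3], [0,1,4], [0,2,3], [1,2,4], [2,3,4]

so the chain groups are C_0 ≅ Z^5, C_1 ≅ Z^10, C_2 ≅ Z^5.

Boundary ∂_1: C_1 → C_0 sends each edge [p,q] (with p < q) to q − p.
The 5×10 boundary matrix has rank 4 and Smith normal form diag(1,1,1,1).

∂_2: C_2 → C_1 sends each 2-simplex [p,q,r] to [q,r] − [p,r] + [p,q]. For instance
  ∂[0,1,4] = [1,4] − [0,4] + [0,1],
  ∂[0,1,3] = [1,3] − [0,3] + [0,1].
This gives a 10×5 integer matrix of rank 5; reducing to Smith normal form yields diagonal entries (1,1,1,1,1).

Now H_k = ker ∂_k / im ∂_{k+1}, so:

  H_0: rank C_0 − rank ∂_1 = 5 − 4 = 1, and the invariant factors of ∂_1 are all 1, so H_0 ≅ Z.
  H_1: rank ker ∂_1 − rank ∂_2 = (10 − 4) − 5 = 1, and the invariant factors of ∂_2 are all 1, so H_1 ≅ Z.
  H_2: rank ker ∂_2 − rank ∂_3 = (5 − 5) − 0 = 0, and there is no ∂_3, so H_2 ≅ 0.

(K is a triangulation of the Möbius band.)

H_0 = Z,  H_1 = Z,  H_2 = 0.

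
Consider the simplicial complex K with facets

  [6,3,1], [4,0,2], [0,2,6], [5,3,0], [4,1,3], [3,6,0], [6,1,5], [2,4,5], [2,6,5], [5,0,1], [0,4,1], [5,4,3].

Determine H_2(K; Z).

H_2 ≅ 0.

We work with the vertex ordering 0 < 1 < 2 < 3 < 4 < 5 < 6. The simplices of K, each written with vertices in increasing order, are:

  0-simplices (7): [0], [1], [2], [3], [4], [5], [6]
  1-simplices (18): [0,1], [0,2], [0,3], [0,4], [0,5], [0,6], [1,3], [1,4], [1,5], [1,6], [2,4], [2,5], [2,6], [3,4], [3,5], [3,6], [4,5], [5,6]
  2-simplices (12): [0,1,4], [0,1,5], [0,2,4], [0,2,6], [0,3,5], [0,3,6], [1,3,4], [1,3,6], [1,5,6], [2,4,5], [2,5,6], [3,4,5]

so the chain groups are C_0 ≅ Z^7, C_1 ≅ Z^18, C_2 ≅ Z^12.

Boundary ∂_1: C_1 → C_0 sends each edge [p,q] (with p < q) to q − p. For instance
  ∂[3,6] = [6] − [3].
As a 7×18 matrix over Z this has rank 6, with invariant factors (1,1,1,1,1,1).

Boundary ∂_2: C_2 → C_1 maps a triangle to the signed sum of its edges. For instance
  ∂[3,4,5] = [4,5] − [3,5] + [3,4],
  ∂[0,2,4] = [2,4] − [0,4] + [0,2].
As a 18×12 matrix over Z this has rank 12, with invariant factors (1,1,1,1,1,1,1,1,1,1,1,2).

Now H_k = ker ∂_k / im ∂_{k+1}, so:

  H_2: rank ker ∂_2 − rank ∂_3 = (12 − 12) − 0 = 0, and there is no ∂_3, so H_2 = 0.

(K is a triangulation of the real projective plane RP^2.)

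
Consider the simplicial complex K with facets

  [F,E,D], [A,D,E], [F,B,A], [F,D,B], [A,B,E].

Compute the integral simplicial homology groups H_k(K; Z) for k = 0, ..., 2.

Fix the vertex order A < B < D < E < F and write every simplex with vertices in increasing order. Then dim K = 2 and the simplices of K are:

  0-simplices (5): A, B, D, E, F
  1-simplices (10): AB, AD, AE, AF, BD, BE, BF, DE, DF, EF
  2-simplices (5): ABE, ABF, ADE, BDF, DEF

giving chain groups C_0 ≅ Z^5, C_1 ≅ Z^10, C_2 ≅ Z^5.

∂_1: C_1 → C_0 maps an edge to its endpoints' difference, ∂[p,q] = q − p.
The resulting 5×10 matrix has rank 4, and its Smith normal form has invariant factors (1,1,1,1).

∂_2: C_2 → C_1 acts by ∂[p,q,r] = [q,r] − [p,r] + [p,q]. For instance
  ∂ABF = BF − AF + AB,
  ∂BDF = DF − BF + BD.
The resulting 10×5 matrix has rank 5, and its Smith normal form has invariant factors (1,1,1,1,1).

Computing H_k = (kernel of ∂_k) / (image of ∂_{k+1}):

  H_0: rank C_0 − rank ∂_1 = 5 − 4 = 1, and the invariant factors of ∂_1 are all 1, so H_0 = Z.
  H_1: rank ker ∂_1 − rank ∂_2 = (10 − 4) − 5 = 1, and the invariant factors of ∂_2 are all 1, so H_1 = Z.
  H_2: rank ker ∂_2 − rank ∂_3 = (5 − 5) − 0 = 0, and there is no ∂_3, so H_2 = 0.

H_0 = Z,  H_1 = Z,  H_2 = 0.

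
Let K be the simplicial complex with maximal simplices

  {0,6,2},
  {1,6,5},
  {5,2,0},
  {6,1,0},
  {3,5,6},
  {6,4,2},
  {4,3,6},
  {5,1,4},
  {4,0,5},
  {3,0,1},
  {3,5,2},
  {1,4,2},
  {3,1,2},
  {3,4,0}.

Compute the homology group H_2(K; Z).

H_2 = Z.

We work with the vertex ordering 0 < 1 < 2 < 3 < 4 < 5 < 6. The simplices of K, each written with vertices in increasing order, are:

  0-simplices (7): [0], [1], [2], [3], [4], [5], [6]
  1-simplices (21): [0,1], [0,2], [0,3], [0,4], [0,5], [0,6], [1,2], [1,3], [1,4], [1,5], [1,6], [2,3], [2,4], [2,5], [2,6], [3,4], [3,5], [3,6], [4,5], [4,6], [5,6]
  2-simplices (14): [0,1,3], [0,1,6], [0,2,5], [0,2,6], [0,3,4], [0,4,5], [1,2,3], [1,2,4], [1,4,5], [1,5,6], [2,3,5], [2,4,6], [3,4,6], [3,5,6]

so the chain groups are C_0 ≅ Z^7, C_1 ≅ Z^21, C_2 ≅ Z^14.

∂_1: C_1 → C_0 is given by ∂[p,q] = [q] − [p]. For instance
  ∂[2,6] = [6] − [2].
This gives a 7×21 integer matrix of rank 6; reducing to Smith normal form yields diagonal entries (1,1,1,1,1,1).

∂_2: C_2 → C_1 acts by ∂[p,q,r] = [q,r] − [p,r] + [p,q]. For instance
  ∂[2,4,6] = [4,6] − [2,6] + [2,4],
  ∂[2,3,5] = [3,5] − [2,5] + [2,3].
The resulting 21×14 matrix has rank 13, and its Smith normal form has invariant factors (1,1,1,1,1,1,1,1,1,1,1,1,1).

Computing H_k = (kernel of ∂_k) / (image of ∂_{k+1}):

  H_2: rank ker ∂_2 − rank ∂_3 = (14 − 13) − 0 = 1, and there is no ∂_3, so H_2 = Z.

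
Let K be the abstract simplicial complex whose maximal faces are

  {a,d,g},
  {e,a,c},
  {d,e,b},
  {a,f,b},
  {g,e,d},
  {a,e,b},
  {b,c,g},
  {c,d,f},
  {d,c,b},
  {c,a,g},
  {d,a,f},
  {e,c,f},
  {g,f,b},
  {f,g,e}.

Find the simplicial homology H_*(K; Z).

Order the vertices as a < b < c < d < e < f < g. Listing each simplex with vertices in this order, K has dimension 2 with simplices:

  0-simplices (7): a, b, c, d, e, f, g
  1-simplices (21): ab, ac, ad, ae, af, ag, bc, bd, be, bf, bg, cd, ce, cf, cg, de, df, dg, ef, eg, fg
  2-simplices (14): abe, abf, ace, acg, adf, adg, bcd, bcg, bde, bfg, cdf, cef, deg, efg

so the chain groups are C_0 ≅ Z^7, C_1 ≅ Z^21, C_2 ≅ Z^14.

The boundary map ∂_1: C_1 → C_0 maps an edge to its endpoints' difference, ∂[p,q] = q − p. For instance
  ∂be = e − b.
The resulting 7×21 matrix has rank 6, and its Smith normal form has invariant factors (1,1,1,1,1,1).

Boundary ∂_2: C_2 → C_1 acts by ∂[p,q,r] = [q,r] − [p,r] + [p,q]. For instance
  ∂deg = eg − dg + de,
  ∂abf = bf − af + ab.
The 21×14 boundary matrix has rank 13 and Smith normal form diag(1,1,1,1,1,1,1,1,1,1,1,1,1).

Now H_k = ker ∂_k / im ∂_{k+1}, so:

  H_0: rank C_0 − rank ∂_1 = 7 − 6 = 1, and the invariant factors of ∂_1 are all 1, so H_0 ≅ Z.
  H_1: rank ker ∂_1 − rank ∂_2 = (21 − 6) − 13 = 2, and the invariant factors of ∂_2 are all 1, so H_1 ≅ Z^2.
  H_2: rank ker ∂_2 − rank ∂_3 = (14 − 13) − 0 = 1, and there is no ∂_3, so H_2 ≅ Z.

As a check, the Euler characteristic is 7 − 21 + 14 = 0, which agrees with 1 − 2 + 1 = 0.
(K is a triangulation of the torus T^2.)

H_0 ≅ Z,  H_1 ≅ Z^2,  H_2 ≅ Z.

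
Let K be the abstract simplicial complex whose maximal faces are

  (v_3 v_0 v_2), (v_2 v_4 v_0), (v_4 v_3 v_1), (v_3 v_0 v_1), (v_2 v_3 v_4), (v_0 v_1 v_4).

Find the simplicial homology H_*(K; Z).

We work with the vertex ordering v_0 < v_1 < v_2 < v_3 < v_4. The simplices of K, each written with vertices in increasing order, are:

  0-simplices (5): [v_0], [v_1], [v_2], [v_3], [v_4]
  1-simplices (9): [v_0,v_1], [v_0,v_2], [v_0,v_3], [v_0,v_4], [v_1,v_3], [v_1,v_4], [v_2,v_3], [v_2,v_4], [v_3,v_4]
  2-simplices (6): [v_0,v_1,v_3], [v_0,v_1,v_4], [v_0,v_2,v_3], [v_0,v_2,v_4], [v_1,v_3,v_4], [v_2,v_3,v_4]

giving chain groups C_0 ≅ Z^5, C_1 ≅ Z^9, C_2 ≅ Z^6.

The boundary map ∂_1: C_1 → C_0 maps an edge to its endpoints' difference, ∂[p,q] = q − p. For instance
  ∂[v_0,v_4] = [v_4] − [v_0].
The resulting 5×9 matrix has rank 4, and its Smith normal form has invariant factors (1,1,1,1).

Boundary ∂_2: C_2 → C_1 maps a triangle to the signed sum of its edges. For instance
  ∂[v_0,v_2,v_3] = [v_2,v_3] − [v_0,v_3] + [v_0,v_2],
  ∂[v_0,v_1,v_4] = [v_1,v_4] − [v_0,v_4] + [v_0,v_1].
This gives a 9×6 integer matrix of rank 5; reducing to Smith normal form yields diagonal entries (1,1,1,1,1).

From H_k ≅ ker(∂_k) / im(∂_{k+1}) we obtain:

  H_0: rank C_0 − rank ∂_1 = 5 − 4 = 1, and the invariant factors of ∂_1 are all 1, so H_0 = Z.
  H_1: rank ker ∂_1 − rank ∂_2 = (9 − 4) − 5 = 0, and the invariant factors of ∂_2 are all 1, so H_1 = 0.
  H_2: rank ker ∂_2 − rank ∂_3 = (6 − 5) − 0 = 1, and there is no ∂_3, so H_2 = Z.

H_0 = Z,  H_1 = 0,  H_2 = Z.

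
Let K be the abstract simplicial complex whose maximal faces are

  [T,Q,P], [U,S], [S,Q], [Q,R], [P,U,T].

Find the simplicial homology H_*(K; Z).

H_0 = Z,  H_1 = Z,  H_2 = 0.

Fix the vertex order P < Q < R < S < T < U and write every simplex with vertices in increasing order. Then dim K = 2 and the simplices of K are:

  0-simplices (6): P, Q, R, S, T, U
  1-simplices (8): PQ, PT, PU, QR, QS, QT, SU, TU
  2-simplices (2): PQT, PTU

Hence C_0 ≅ Z^6, C_1 ≅ Z^8, C_2 ≅ Z^2.

The boundary map ∂_1: C_1 → C_0 is given by ∂[p,q] = [q] − [p]. For instance
  ∂TU = U − T.
This gives a 6×8 integer matrix of rank 5; reducing to Smith normal form yields diagonal entries (1,1,1,1,1).

The boundary map ∂_2: C_2 → C_1 acts by ∂[p,q,r] = [q,r] − [p,r] + [p,q]. For instance
  ∂PTU = TU − PU + PT,
  ∂PQT = QT − PT + PQ.
This gives a 8×2 integer matrix of rank 2; reducing to Smith normal form yields diagonal entries (1,1).

Computing H_k = (kernel of ∂_k) / (image of ∂_{k+1}):

  H_0: rank C_0 − rank ∂_1 = 6 − 5 = 1, and the invariant factors of ∂_1 are all 1, so H_0 = Z.
  H_1: rank ker ∂_1 − rank ∂_2 = (8 − 5) − 2 = 1, and the invariant factors of ∂_2 are all 1, so H_1 = Z.
  H_2: rank ker ∂_2 − rank ∂_3 = (2 − 2) − 0 = 0, and there is no ∂_3, so H_2 = 0.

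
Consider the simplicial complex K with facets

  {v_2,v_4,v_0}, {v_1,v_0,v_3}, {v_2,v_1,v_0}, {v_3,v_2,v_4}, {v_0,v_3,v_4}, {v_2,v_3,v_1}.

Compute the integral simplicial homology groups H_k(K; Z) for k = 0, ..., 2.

We work with the vertex ordering v_0 < v_1 < v_2 < v_3 < v_4. The simplices of K, each written with vertices in increasing order, are:

  0-simplices (5): [v_0], [v_1], [v_2], [v_3], [v_4]
  1-simplices (9): [v_0,v_1], [v_0,v_2], [v_0,v_3], [v_0,v_4], [v_1,v_2], [v_1,v_3], [v_2,v_3], [v_2,v_4], [v_3,v_4]
  2-simplices (6): [v_0,v_1,v_2], [v_0,v_1,v_3], [v_0,v_2,v_4], [v_0,v_3,v_4], [v_1,v_2,v_3], [v_2,v_3,v_4]

so the chain groups are C_0 ≅ Z^5, C_1 ≅ Z^9, C_2 ≅ Z^6.

Boundary ∂_1: C_1 → C_0 is given by ∂[p,q] = [q] − [p]. For instance
  ∂[v_1,v_3] = [v_3] − [v_1].
This gives a 5×9 integer matrix of rank 4; reducing to Smith normal form yields diagonal entries (1,1,1,1).

Boundary ∂_2: C_2 → C_1 acts by ∂[p,q,r] = [q,r] − [p,r] + [p,q]. For instance
  ∂[v_0,v_1,v_2] = [v_1,v_2] − [v_0,v_2] + [v_0,v_1],
  ∂[v_0,v_2,v_4] = [v_2,v_4] − [v_0,v_4] + [v_0,v_2].
This gives a 9×6 integer matrix of rank 5; reducing to Smith normal form yields diagonal entries (1,1,1,1,1).

From H_k ≅ ker(∂_k) / im(∂_{k+1}) we obtain:

  H_0: rank C_0 − rank ∂_1 = 5 − 4 = 1, and the invariant factors of ∂_1 are all 1, so H_0 ≅ Z.
  H_1: rank ker ∂_1 − rank ∂_2 = (9 − 4) − 5 = 0, and the invariant factors of ∂_2 are all 1, so H_1 ≅ 0.
  H_2: rank ker ∂_2 − rank ∂_3 = (6 − 5) − 0 = 1, and there is no ∂_3, so H_2 ≅ Z.

H_0 ≅ Z,  H_1 = 0,  H_2 ≅ Z.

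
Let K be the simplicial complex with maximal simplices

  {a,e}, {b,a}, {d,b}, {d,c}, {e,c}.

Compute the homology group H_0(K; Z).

We work with the vertex ordering a < b < c < d < e. The simplices of K, each written with vertices in increasing order, are:

  0-simplices (5): a, b, c, d, e
  1-simplices (5): ab, ae, bd, cd, ce

giving chain groups C_0 ≅ Z^5, C_1 ≅ Z^5.

Boundary ∂_1: C_1 → C_0 maps an edge to its endpoints' difference, ∂[p,q] = q − p.
The 5×5 boundary matrix has rank 4 and Smith normal form diag(1,1,1,1).

From H_k ≅ ker(∂_k) / im(∂_{k+1}) we obtain:

  H_0: rank C_0 − rank ∂_1 = 5 − 4 = 1, and the invariant factors of ∂_1 are all 1, so H_0 = Z.

(K is a triangulation of the circle S^1.)

H_0 ≅ Z.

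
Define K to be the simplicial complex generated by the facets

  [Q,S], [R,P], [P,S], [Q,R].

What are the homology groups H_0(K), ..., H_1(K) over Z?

Take the total order P < Q < R < S on the vertex set. Then K (dimension 1) consists of the simplices:

  0-simplices (4): P, Q, R, S
  1-simplices (4): PR, PS, QR, QS

Hence C_0 ≅ Z^4, C_1 ≅ Z^4.

∂_1: C_1 → C_0 sends each edge [p,q] (with p < q) to q − p. For instance
  ∂PR = R − P.
The 4×4 boundary matrix has rank 3 and Smith normal form diag(1,1,1).

Reading off H_k = ker ∂_k / im ∂_{k+1}:

  H_0: rank C_0 − rank ∂_1 = 4 − 3 = 1, and the invariant factors of ∂_1 are all 1, so H_0 ≅ Z.
  H_1: rank ker ∂_1 − rank ∂_2 = (4 − 3) − 0 = 1, and there is no ∂_2, so H_1 ≅ Z.

H_0 = Z,  H_1 = Z.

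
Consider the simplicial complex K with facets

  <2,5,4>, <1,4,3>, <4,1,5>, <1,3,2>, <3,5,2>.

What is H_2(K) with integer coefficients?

We work with the vertex ordering 1 < 2 < 3 < 4 < 5. The simplices of K, each written with vertices in increasing order, are:

  0-simplices (5): [1], [2], [3], [4], [5]
  1-simplices (10): [1,2], [1,3], [1,4], [1,5], [2,3], [2,4], [2,5], [3,4], [3,5], [4,5]
  2-simplices (5): [1,2,3], [1,3,4], [1,4,5], [2,3,5], [2,4,5]

Hence C_0 ≅ Z^5, C_1 ≅ Z^10, C_2 ≅ Z^5.

The boundary map ∂_1: C_1 → C_0 maps an edge to its endpoints' difference, ∂[p,q] = q − p. For instance
  ∂[4,5] = [5] − [4].
The resulting 5×10 matrix has rank 4, and its Smith normal form has invariant factors (1,1,1,1).

The boundary map ∂_2: C_2 → C_1 sends each 2-simplex [p,q,r] to [q,r] − [p,r] + [p,q]. For instance
  ∂[2,3,5] = [3,5] − [2,5] + [2,3],
  ∂[1,2,3] = [2,3] − [1,3] + [1,2].
As a 10×5 matrix over Z this has rank 5, with invariant factors (1,1,1,1,1).

From H_k ≅ ker(∂_k) / im(∂_{k+1}) we obtain:

  H_2: rank ker ∂_2 − rank ∂_3 = (5 − 5) − 0 = 0, and there is no ∂_3, so H_2 = 0.

H_2 ≅ 0.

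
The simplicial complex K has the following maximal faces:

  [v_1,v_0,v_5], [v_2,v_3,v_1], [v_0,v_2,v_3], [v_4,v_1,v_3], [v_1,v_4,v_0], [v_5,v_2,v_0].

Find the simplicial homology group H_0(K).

Order the vertices as v_0 < v_1 < v_2 < v_3 < v_4 < v_5. Listing each simplex with vertices in this order, K has dimension 2 with simplices:

  0-simplices (6): [v_0], [v_1], [v_2], [v_3], [v_4], [v_5]
  1-simplices (12): [v_0,v_1], [v_0,v_2], [v_0,v_3], [v_0,v_4], [v_0,v_5], [v_1,v_2], [v_1,v_3], [v_1,v_4], [v_1,v_5], [v_2,v_3], [v_2,v_5], [v_3,v_4]
  2-simplices (6): [v_0,v_1,v_4], [v_0,v_1,v_5], [v_0,v_2,v_3], [v_0,v_2,v_5], [v_1,v_2,v_3], [v_1,v_3,v_4]

so the chain groups are C_0 ≅ Z^6, C_1 ≅ Z^12, C_2 ≅ Z^6.

The boundary map ∂_1: C_1 → C_0 maps an edge to its endpoints' difference, ∂[p,q] = q − p. For instance
  ∂[v_0,v_4] = [v_4] − [v_0].
The resulting 6×12 matrix has rank 5, and its Smith normal form has invariant factors (1,1,1,1,1).

Boundary ∂_2: C_2 → C_1 sends each 2-simplex [p,q,r] to [q,r] − [p,r] + [p,q]. For instance
  ∂[v_0,v_2,v_3] = [v_2,v_3] − [v_0,v_3] + [v_0,v_2],
  ∂[v_0,v_2,v_5] = [v_2,v_5] − [v_0,v_5] + [v_0,v_2].
The 12×6 boundary matrix has rank 6 and Smith normal form diag(1,1,1,1,1,1).

Now H_k = ker ∂_k / im ∂_{k+1}, so:

  H_0: rank C_0 − rank ∂_1 = 6 − 5 = 1, and the invariant factors of ∂_1 are all 1, so H_0 = Z.

(K is a triangulation of the cylinder S^1 x I.)

H_0 ≅ Z.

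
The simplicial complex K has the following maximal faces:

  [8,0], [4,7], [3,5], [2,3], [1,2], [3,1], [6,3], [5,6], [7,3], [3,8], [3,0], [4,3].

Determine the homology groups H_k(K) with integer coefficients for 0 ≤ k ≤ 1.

Fix the vertex order 0 < 1 < 2 < 3 < 4 < 5 < 6 < 7 < 8 and write every simplex with vertices in increasing order. Then dim K = 1 and the simplices of K are:

  0-simplices (9): [0], [1], [2], [3], [4], [5], [6], [7], [8]
  1-simplices (12): [0,3], [0,8], [1,2], [1,3], [2,3], [3,4], [3,5], [3,6], [3,7], [3,8], [4,7], [5,6]

Hence C_0 ≅ Z^9, C_1 ≅ Z^12.

The boundary map ∂_1: C_1 → C_0 is given by ∂[p,q] = [q] − [p]. For instance
  ∂[3,7] = [7] − [3].
This gives a 9×12 integer matrix of rank 8; reducing to Smith normal form yields diagonal entries (1,1,1,1,1,1,1,1).

Now H_k = ker ∂_k / im ∂_{k+1}, so:

  H_0: rank C_0 − rank ∂_1 = 9 − 8 = 1, and the invariant factors of ∂_1 are all 1, so H_0 = Z.
  H_1: rank ker ∂_1 − rank ∂_2 = (12 − 8) − 0 = 4, and there is no ∂_2, so H_1 = Z^4.

H_0 = Z,  H_1 = Z^4.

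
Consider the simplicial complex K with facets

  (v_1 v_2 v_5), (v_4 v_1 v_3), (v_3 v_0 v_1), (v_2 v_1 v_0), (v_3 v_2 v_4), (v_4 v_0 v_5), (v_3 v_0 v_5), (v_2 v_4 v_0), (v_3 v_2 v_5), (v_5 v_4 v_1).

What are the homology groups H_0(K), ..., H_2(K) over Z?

H_0 = Z,  H_1 = Z_2,  H_2 = 0.

We work with the vertex ordering v_0 < v_1 < v_2 < v_3 < v_4 < v_5. The simplices of K, each written with vertices in increasing order, are:

  0-simplices (6): [v_0], [v_1], [v_2], [v_3], [v_4], [v_5]
  1-simplices (15): (15 of them)
  2-simplices (10): [v_0,v_1,v_2], [v_0,v_1,v_3], [v_0,v_2,v_4], [v_0,v_3,v_5], [v_0,v_4,v_5], [v_1,v_2,v_5], [v_1,v_3,v_4], [v_1,v_4,v_5], [v_2,v_3,v_4], [v_2,v_3,v_5]

giving chain groups C_0 ≅ Z^6, C_1 ≅ Z^15, C_2 ≅ Z^10.

Boundary ∂_1: C_1 → C_0 is given by ∂[p,q] = [q] − [p].
The resulting 6×15 matrix has rank 5, and its Smith normal form has invariant factors (1,1,1,1,1).

∂_2: C_2 → C_1 sends each 2-simplex [p,q,r] to [q,r] − [p,r] + [p,q]. For instance
  ∂[v_0,v_4,v_5] = [v_4,v_5] − [v_0,v_5] + [v_0,v_4],
  ∂[v_2,v_3,v_4] = [v_3,v_4] − [v_2,v_4] + [v_2,v_3].
The 15×10 boundary matrix has rank 10 and Smith normal form diag(1,1,1,1,1,1,1,1,1,2).

Reading off H_k = ker ∂_k / im ∂_{k+1}:

  H_0: rank C_0 − rank ∂_1 = 6 − 5 = 1, and the invariant factors of ∂_1 are all 1, so H_0 = Z.
  H_1: rank ker ∂_1 − rank ∂_2 = (15 − 5) − 10 = 0, and ∂_2 has invariant factor 2 > 1, so H_1 = Z_2.
  H_2: rank ker ∂_2 − rank ∂_3 = (10 − 10) − 0 = 0, and there is no ∂_3, so H_2 = 0.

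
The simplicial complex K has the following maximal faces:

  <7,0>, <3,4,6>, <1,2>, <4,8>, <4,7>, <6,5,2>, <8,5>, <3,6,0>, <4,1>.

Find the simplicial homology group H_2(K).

Take the total order 0 < 1 < 2 < 3 < 4 < 5 < 6 < 7 < 8 on the vertex set. Then K (dimension 2) consists of the simplices:

  0-simplices (9): [0], [1], [2], [3], [4], [5], [6], [7], [8]
  1-simplices (14): [0,3], [0,6], [0,7], [1,2], [1,4], [2,5], [2,6], [3,4], [3,6], [4,6], [4,7], [4,8], [5,6], [5,8]
  2-simplices (3): [0,3,6], [2,5,6], [3,4,6]

Hence C_0 ≅ Z^9, C_1 ≅ Z^14, C_2 ≅ Z^3.

Boundary ∂_1: C_1 → C_0 is given by ∂[p,q] = [q] − [p].
The 9×14 boundary matrix has rank 8 and Smith normal form diag(1,1,1,1,1,1,1,1).

The boundary map ∂_2: C_2 → C_1 maps a triangle to the signed sum of its edges. For instance
  ∂[3,4,6] = [4,6] − [3,6] + [3,4],
  ∂[0,3,6] = [3,6] − [0,6] + [0,3].
The resulting 14×3 matrix has rank 3, and its Smith normal form has invariant factors (1,1,1).

Now H_k = ker ∂_k / im ∂_{k+1}, so:

  H_2: rank ker ∂_2 − rank ∂_3 = (3 − 3) − 0 = 0, and there is no ∂_3, so H_2 = 0.

H_2 ≅ 0.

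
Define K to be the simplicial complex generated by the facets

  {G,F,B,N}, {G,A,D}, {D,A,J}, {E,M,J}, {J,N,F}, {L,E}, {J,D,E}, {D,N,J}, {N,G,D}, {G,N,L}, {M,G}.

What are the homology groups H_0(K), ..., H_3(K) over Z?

H_0 ≅ Z,  H_1 ≅ Z^2,  H_2 = 0,  H_3 = 0.

We work with the vertex ordering A < B < D < E < F < G < J < L < M < N. The simplices of K, each written with vertices in increasing order, are:

  0-simplices (10): A, B, D, E, F, G, J, L, M, N
  1-simplices (22): AD, AG, AJ, BF, BG, BN, DE, DG, DJ, DN, EJ, EL, EM, FG, FJ, FN, GL, GM, GN, JM, JN, LN
  2-simplices (12): ADG, ADJ, BFG, BFN, BGN, DEJ, DGN, DJN, EJM, FGN, FJN, GLN
  3-simplices (1): BFGN

Hence C_0 ≅ Z^10, C_1 ≅ Z^22, C_2 ≅ Z^12, C_3 ≅ Z^1.

Boundary ∂_1: C_1 → C_0 maps an edge to its endpoints' difference, ∂[p,q] = q − p. For instance
  ∂AD = D − A.
This gives a 10×22 integer matrix of rank 9; reducing to Smith normal form yields diagonal entries (1,1,1,1,1,1,1,1,1).

∂_2: C_2 → C_1 acts by ∂[p,q,r] = [q,r] − [p,r] + [p,q]. For instance
  ∂DGN = GN − DN + DG,
  ∂DJN = JN − DN + DJ.
As a 22×12 matrix over Z this has rank 11, with invariant factors (1,1,1,1,1,1,1,1,1,1,1).

∂_3: C_3 → C_2 sends each 3-simplex σ to the alternating sum Σ_i (−1)^i (σ with its i-th vertex removed). For instance
  ∂BFGN = FGN − BGN + BFN − BFG.
This gives a 12×1 integer matrix of rank 1; reducing to Smith normal form yields diagonal entries (1).

From H_k ≅ ker(∂_k) / im(∂_{k+1}) we obtain:

  H_0: rank C_0 − rank ∂_1 = 10 − 9 = 1, and the invariant factors of ∂_1 are all 1, so H_0 = Z.
  H_1: rank ker ∂_1 − rank ∂_2 = (22 − 9) − 11 = 2, and the invariant factors of ∂_2 are all 1, so H_1 = Z^2.
  H_2: rank ker ∂_2 − rank ∂_3 = (12 − 11) − 1 = 0, and the invariant factors of ∂_3 are all 1, so H_2 = 0.
  H_3: rank ker ∂_3 − rank ∂_4 = (1 − 1) − 0 = 0, and there is no ∂_4, so H_3 = 0.

As a check, the Euler characteristic is 10 − 22 + 12 − 1 = -1, which agrees with 1 − 2 + 0 − 0 = -1.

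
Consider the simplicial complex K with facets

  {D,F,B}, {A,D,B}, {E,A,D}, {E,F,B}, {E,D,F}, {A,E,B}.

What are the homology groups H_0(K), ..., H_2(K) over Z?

H_0 = Z,  H_1 = 0,  H_2 = Z.

Order the vertices as A < B < D < E < F. Listing each simplex with vertices in this order, K has dimension 2 with simplices:

  0-simplices (5): A, B, D, E, F
  1-simplices (9): AB, AD, AE, BD, BE, BF, DE, DF, EF
  2-simplices (6): ABD, ABE, ADE, BDF, BEF, DEF

so the chain groups are C_0 ≅ Z^5, C_1 ≅ Z^9, C_2 ≅ Z^6.

Boundary ∂_1: C_1 → C_0 sends each edge [p,q] (with p < q) to q − p. For instance
  ∂AD = D − A.
The resulting 5×9 matrix has rank 4, and its Smith normal form has invariant factors (1,1,1,1).

Boundary ∂_2: C_2 → C_1 maps a triangle to the signed sum of its edges. For instance
  ∂BEF = EF − BF + BE,
  ∂ABD = BD − AD + AB.
The resulting 9×6 matrix has rank 5, and its Smith normal form has invariant factors (1,1,1,1,1).

From H_k ≅ ker(∂_k) / im(∂_{k+1}) we obtain:

  H_0: rank C_0 − rank ∂_1 = 5 − 4 = 1, and the invariant factors of ∂_1 are all 1, so H_0 ≅ Z.
  H_1: rank ker ∂_1 − rank ∂_2 = (9 − 4) − 5 = 0, and the invariant factors of ∂_2 are all 1, so H_1 ≅ 0.
  H_2: rank ker ∂_2 − rank ∂_3 = (6 − 5) − 0 = 1, and there is no ∂_3, so H_2 ≅ Z.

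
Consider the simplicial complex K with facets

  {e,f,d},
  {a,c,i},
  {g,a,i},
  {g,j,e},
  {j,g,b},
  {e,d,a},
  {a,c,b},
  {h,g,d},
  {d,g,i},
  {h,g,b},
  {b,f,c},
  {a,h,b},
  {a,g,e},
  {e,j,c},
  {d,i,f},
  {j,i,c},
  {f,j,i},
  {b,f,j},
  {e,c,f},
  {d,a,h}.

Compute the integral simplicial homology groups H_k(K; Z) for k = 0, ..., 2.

Order the vertices as a < b < c < d < e < f < g < h < i < j. Listing each simplex with vertices in this order, K has dimension 2 with simplices:

  0-simplices (10): a, b, c, d, e, f, g, h, i, j
  1-simplices (30): ab, ac, ad, ae, ag, ah, ai, bc, bf, bg, bh, bj, ce, cf, ci, cj, de, df, dg, dh, di, ef, eg, ej, fi, fj, gh, gi, gj, ij
  2-simplices (20): abc, abh, aci, ade, adh, aeg, agi, bcf, bfj, bgh, bgj, cef, cej, cij, def, dfi, dgh, dgi, egj, fij

giving chain groups C_0 ≅ Z^10, C_1 ≅ Z^30, C_2 ≅ Z^20.

∂_1: C_1 → C_0 sends each edge [p,q] (with p < q) to q − p.
As a 10×30 matrix over Z this has rank 9, with invariant factors (1,1,1,1,1,1,1,1,1).

∂_2: C_2 → C_1 maps a triangle to the signed sum of its edges. For instance
  ∂cef = ef − cf + ce,
  ∂bgh = gh − bh + bg.
This gives a 30×20 integer matrix of rank 20; reducing to Smith normal form yields diagonal entries (1,1,1,1,1,1,1,1,1,1,1,1,1,1,1,1,1,1,1,2).

Computing H_k = (kernel of ∂_k) / (image of ∂_{k+1}):

  H_0: rank C_0 − rank ∂_1 = 10 − 9 = 1, and the invariant factors of ∂_1 are all 1, so H_0 ≅ Z.
  H_1: rank ker ∂_1 − rank ∂_2 = (30 − 9) − 20 = 1, and ∂_2 has invariant factor 2 > 1, so H_1 ≅ Z × Z/2.
  H_2: rank ker ∂_2 − rank ∂_3 = (20 − 20) − 0 = 0, and there is no ∂_3, so H_2 ≅ 0.

H_0 ≅ Z,  H_1 ≅ Z × Z/2,  H_2 = 0.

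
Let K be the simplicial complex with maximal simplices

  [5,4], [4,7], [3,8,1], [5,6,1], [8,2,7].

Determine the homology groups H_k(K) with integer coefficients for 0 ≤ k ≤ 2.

Take the total order 1 < 2 < 3 < 4 < 5 < 6 < 7 < 8 on the vertex set. Then K (dimension 2) consists of the simplices:

  0-simplices (8): [1], [2], [3], [4], [5], [6], [7], [8]
  1-simplices (11): [1,3], [1,5], [1,6], [1,8], [2,7], [2,8], [3,8], [4,5], [4,7], [5,6], [7,8]
  2-simplices (3): [1,3,8], [1,5,6], [2,7,8]

giving chain groups C_0 ≅ Z^8, C_1 ≅ Z^11, C_2 ≅ Z^3.

Boundary ∂_1: C_1 → C_0 sends each edge [p,q] (with p < q) to q − p.
The 8×11 boundary matrix has rank 7 and Smith normal form diag(1,1,1,1,1,1,1).

Boundary ∂_2: C_2 → C_1 maps a triangle to the signed sum of its edges. For instance
  ∂[2,7,8] = [7,8] − [2,8] + [2,7],
  ∂[1,3,8] = [3,8] − [1,8] + [1,3].
This gives a 11×3 integer matrix of rank 3; reducing to Smith normal form yields diagonal entries (1,1,1).

Now H_k = ker ∂_k / im ∂_{k+1}, so:

  H_0: rank C_0 − rank ∂_1 = 8 − 7 = 1, and the invariant factors of ∂_1 are all 1, so H_0 = Z.
  H_1: rank ker ∂_1 − rank ∂_2 = (11 − 7) − 3 = 1, and the invariant factors of ∂_2 are all 1, so H_1 = Z.
  H_2: rank ker ∂_2 − rank ∂_3 = (3 − 3) − 0 = 0, and there is no ∂_3, so H_2 = 0.

As a check, the Euler characteristic is 8 − 11 + 3 = 0, which agrees with 1 − 1 + 0 = 0.

H_0 ≅ Z,  H_1 ≅ Z,  H_2 = 0.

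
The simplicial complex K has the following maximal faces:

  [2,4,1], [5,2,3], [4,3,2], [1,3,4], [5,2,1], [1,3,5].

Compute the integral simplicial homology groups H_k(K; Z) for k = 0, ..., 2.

H_0 = Z,  H_1 = 0,  H_2 = Z.

Fix the vertex order 1 < 2 < 3 < 4 < 5 and write every simplex with vertices in increasing order. Then dim K = 2 and the simplices of K are:

  0-simplices (5): [1], [2], [3], [4], [5]
  1-simplices (9): [1,2], [1,3], [1,4], [1,5], [2,3], [2,4], [2,5], [3,4], [3,5]
  2-simplices (6): [1,2,4], [1,2,5], [1,3,4], [1,3,5], [2,3,4], [2,3,5]

Hence C_0 ≅ Z^5, C_1 ≅ Z^9, C_2 ≅ Z^6.

Boundary ∂_1: C_1 → C_0 sends each edge [p,q] (with p < q) to q − p.
As a 5×9 matrix over Z this has rank 4, with invariant factors (1,1,1,1).

The boundary map ∂_2: C_2 → C_1 maps a triangle to the signed sum of its edges. For instance
  ∂[1,3,4] = [3,4] − [1,4] + [1,3],
  ∂[1,3,5] = [3,5] − [1,5] + [1,3].
The 9×6 boundary matrix has rank 5 and Smith normal form diag(1,1,1,1,1).

Now H_k = ker ∂_k / im ∂_{k+1}, so:

  H_0: rank C_0 − rank ∂_1 = 5 − 4 = 1, and the invariant factors of ∂_1 are all 1, so H_0 = Z.
  H_1: rank ker ∂_1 − rank ∂_2 = (9 − 4) − 5 = 0, and the invariant factors of ∂_2 are all 1, so H_1 = 0.
  H_2: rank ker ∂_2 − rank ∂_3 = (6 − 5) − 0 = 1, and there is no ∂_3, so H_2 = Z.

As a check, the Euler characteristic is 5 − 9 + 6 = 2, which agrees with 1 − 0 + 1 = 2.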